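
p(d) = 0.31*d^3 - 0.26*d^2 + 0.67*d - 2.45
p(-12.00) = -583.61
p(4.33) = 20.74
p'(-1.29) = 2.89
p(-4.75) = -44.72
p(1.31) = -1.32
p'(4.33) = 15.85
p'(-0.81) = 1.70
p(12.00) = 503.83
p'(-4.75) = 24.12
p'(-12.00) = 140.83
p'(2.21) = 4.06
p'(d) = 0.93*d^2 - 0.52*d + 0.67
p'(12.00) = 128.35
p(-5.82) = -76.27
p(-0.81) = -3.33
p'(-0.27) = 0.88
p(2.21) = 1.11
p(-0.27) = -2.66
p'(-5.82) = 35.20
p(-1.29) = -4.41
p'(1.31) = 1.58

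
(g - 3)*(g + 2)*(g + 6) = g^3 + 5*g^2 - 12*g - 36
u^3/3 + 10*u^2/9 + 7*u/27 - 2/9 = (u/3 + 1)*(u - 1/3)*(u + 2/3)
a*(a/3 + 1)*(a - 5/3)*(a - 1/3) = a^4/3 + a^3/3 - 49*a^2/27 + 5*a/9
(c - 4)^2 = c^2 - 8*c + 16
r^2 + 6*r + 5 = (r + 1)*(r + 5)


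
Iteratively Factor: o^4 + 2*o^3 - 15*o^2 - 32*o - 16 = (o - 4)*(o^3 + 6*o^2 + 9*o + 4) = (o - 4)*(o + 1)*(o^2 + 5*o + 4) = (o - 4)*(o + 1)*(o + 4)*(o + 1)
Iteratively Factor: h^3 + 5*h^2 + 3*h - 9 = (h - 1)*(h^2 + 6*h + 9) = (h - 1)*(h + 3)*(h + 3)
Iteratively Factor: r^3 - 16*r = (r - 4)*(r^2 + 4*r) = r*(r - 4)*(r + 4)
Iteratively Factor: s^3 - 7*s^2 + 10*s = (s)*(s^2 - 7*s + 10) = s*(s - 2)*(s - 5)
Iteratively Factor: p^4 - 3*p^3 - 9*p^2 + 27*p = (p - 3)*(p^3 - 9*p) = p*(p - 3)*(p^2 - 9) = p*(p - 3)^2*(p + 3)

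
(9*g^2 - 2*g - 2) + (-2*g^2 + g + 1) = 7*g^2 - g - 1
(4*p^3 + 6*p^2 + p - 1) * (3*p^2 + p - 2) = 12*p^5 + 22*p^4 + p^3 - 14*p^2 - 3*p + 2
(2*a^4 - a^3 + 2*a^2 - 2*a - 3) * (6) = 12*a^4 - 6*a^3 + 12*a^2 - 12*a - 18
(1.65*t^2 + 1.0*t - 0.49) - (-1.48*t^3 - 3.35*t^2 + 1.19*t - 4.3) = 1.48*t^3 + 5.0*t^2 - 0.19*t + 3.81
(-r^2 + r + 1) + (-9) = -r^2 + r - 8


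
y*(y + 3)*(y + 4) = y^3 + 7*y^2 + 12*y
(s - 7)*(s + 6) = s^2 - s - 42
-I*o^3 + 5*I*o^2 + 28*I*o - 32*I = (o - 8)*(o + 4)*(-I*o + I)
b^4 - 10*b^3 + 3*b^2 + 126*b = b*(b - 7)*(b - 6)*(b + 3)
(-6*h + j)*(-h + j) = 6*h^2 - 7*h*j + j^2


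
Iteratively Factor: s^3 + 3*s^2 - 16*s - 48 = (s + 3)*(s^2 - 16) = (s + 3)*(s + 4)*(s - 4)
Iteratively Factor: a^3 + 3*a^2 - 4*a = (a - 1)*(a^2 + 4*a) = (a - 1)*(a + 4)*(a)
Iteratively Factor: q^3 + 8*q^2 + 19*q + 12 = (q + 3)*(q^2 + 5*q + 4) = (q + 1)*(q + 3)*(q + 4)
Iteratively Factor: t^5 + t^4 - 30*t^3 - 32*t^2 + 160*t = (t + 4)*(t^4 - 3*t^3 - 18*t^2 + 40*t) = (t + 4)^2*(t^3 - 7*t^2 + 10*t) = (t - 2)*(t + 4)^2*(t^2 - 5*t) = t*(t - 2)*(t + 4)^2*(t - 5)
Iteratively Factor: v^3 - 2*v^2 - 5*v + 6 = (v + 2)*(v^2 - 4*v + 3) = (v - 3)*(v + 2)*(v - 1)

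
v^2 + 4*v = v*(v + 4)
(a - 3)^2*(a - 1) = a^3 - 7*a^2 + 15*a - 9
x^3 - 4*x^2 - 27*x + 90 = (x - 6)*(x - 3)*(x + 5)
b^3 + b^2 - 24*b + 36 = (b - 3)*(b - 2)*(b + 6)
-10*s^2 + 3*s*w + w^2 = (-2*s + w)*(5*s + w)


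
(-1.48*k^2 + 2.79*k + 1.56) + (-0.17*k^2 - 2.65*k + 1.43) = -1.65*k^2 + 0.14*k + 2.99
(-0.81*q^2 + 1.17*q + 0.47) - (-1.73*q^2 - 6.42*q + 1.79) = 0.92*q^2 + 7.59*q - 1.32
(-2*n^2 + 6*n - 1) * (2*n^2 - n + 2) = -4*n^4 + 14*n^3 - 12*n^2 + 13*n - 2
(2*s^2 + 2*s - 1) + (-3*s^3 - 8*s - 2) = -3*s^3 + 2*s^2 - 6*s - 3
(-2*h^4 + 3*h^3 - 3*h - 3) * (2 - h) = 2*h^5 - 7*h^4 + 6*h^3 + 3*h^2 - 3*h - 6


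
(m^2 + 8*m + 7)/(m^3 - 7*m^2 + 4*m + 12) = (m + 7)/(m^2 - 8*m + 12)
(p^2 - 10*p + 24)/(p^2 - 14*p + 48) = (p - 4)/(p - 8)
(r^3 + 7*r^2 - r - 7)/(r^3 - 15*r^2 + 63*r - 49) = (r^2 + 8*r + 7)/(r^2 - 14*r + 49)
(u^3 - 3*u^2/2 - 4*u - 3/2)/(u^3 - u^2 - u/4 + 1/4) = 2*(u^2 - 2*u - 3)/(2*u^2 - 3*u + 1)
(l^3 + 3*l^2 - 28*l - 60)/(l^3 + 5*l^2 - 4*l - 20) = (l^2 + l - 30)/(l^2 + 3*l - 10)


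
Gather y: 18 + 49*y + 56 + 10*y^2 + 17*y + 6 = 10*y^2 + 66*y + 80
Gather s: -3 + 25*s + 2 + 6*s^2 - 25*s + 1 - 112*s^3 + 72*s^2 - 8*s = -112*s^3 + 78*s^2 - 8*s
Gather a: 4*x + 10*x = 14*x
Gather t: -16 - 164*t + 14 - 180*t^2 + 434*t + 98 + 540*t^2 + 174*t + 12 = 360*t^2 + 444*t + 108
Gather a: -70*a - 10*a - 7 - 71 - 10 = -80*a - 88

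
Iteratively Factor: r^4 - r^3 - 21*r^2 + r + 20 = (r + 1)*(r^3 - 2*r^2 - 19*r + 20) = (r + 1)*(r + 4)*(r^2 - 6*r + 5) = (r - 1)*(r + 1)*(r + 4)*(r - 5)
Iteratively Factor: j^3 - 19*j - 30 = (j + 2)*(j^2 - 2*j - 15) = (j - 5)*(j + 2)*(j + 3)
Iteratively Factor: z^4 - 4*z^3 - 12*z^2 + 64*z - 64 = (z + 4)*(z^3 - 8*z^2 + 20*z - 16) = (z - 2)*(z + 4)*(z^2 - 6*z + 8) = (z - 4)*(z - 2)*(z + 4)*(z - 2)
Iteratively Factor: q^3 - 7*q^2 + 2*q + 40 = (q + 2)*(q^2 - 9*q + 20) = (q - 4)*(q + 2)*(q - 5)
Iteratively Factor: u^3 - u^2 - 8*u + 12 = (u - 2)*(u^2 + u - 6) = (u - 2)^2*(u + 3)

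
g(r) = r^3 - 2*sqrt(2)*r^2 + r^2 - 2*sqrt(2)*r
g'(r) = 3*r^2 - 4*sqrt(2)*r + 2*r - 2*sqrt(2)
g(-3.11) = -38.97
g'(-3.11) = 37.56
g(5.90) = 125.04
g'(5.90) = 80.03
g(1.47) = -4.93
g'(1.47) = -1.72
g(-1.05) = -0.20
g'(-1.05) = 4.32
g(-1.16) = -0.74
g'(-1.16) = 5.45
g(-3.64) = -62.16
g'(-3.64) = 50.23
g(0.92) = -3.37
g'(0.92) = -3.65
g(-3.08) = -37.85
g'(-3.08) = 36.89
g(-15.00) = -3743.97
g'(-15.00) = 727.02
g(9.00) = 555.44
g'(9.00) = 207.26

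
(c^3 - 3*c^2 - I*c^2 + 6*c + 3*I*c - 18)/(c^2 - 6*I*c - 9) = (c^2 + c*(-3 + 2*I) - 6*I)/(c - 3*I)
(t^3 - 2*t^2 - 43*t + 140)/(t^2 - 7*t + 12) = (t^2 + 2*t - 35)/(t - 3)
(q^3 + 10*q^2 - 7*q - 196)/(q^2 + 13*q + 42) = (q^2 + 3*q - 28)/(q + 6)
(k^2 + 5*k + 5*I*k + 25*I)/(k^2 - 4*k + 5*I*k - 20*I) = (k + 5)/(k - 4)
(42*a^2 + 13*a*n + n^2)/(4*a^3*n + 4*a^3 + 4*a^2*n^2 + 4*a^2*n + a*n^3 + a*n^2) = (42*a^2 + 13*a*n + n^2)/(a*(4*a^2*n + 4*a^2 + 4*a*n^2 + 4*a*n + n^3 + n^2))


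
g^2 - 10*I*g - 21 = (g - 7*I)*(g - 3*I)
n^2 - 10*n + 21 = (n - 7)*(n - 3)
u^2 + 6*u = u*(u + 6)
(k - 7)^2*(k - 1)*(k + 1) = k^4 - 14*k^3 + 48*k^2 + 14*k - 49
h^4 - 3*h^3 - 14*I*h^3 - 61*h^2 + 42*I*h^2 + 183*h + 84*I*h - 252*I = (h - 3)*(h - 7*I)*(h - 4*I)*(h - 3*I)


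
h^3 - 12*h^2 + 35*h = h*(h - 7)*(h - 5)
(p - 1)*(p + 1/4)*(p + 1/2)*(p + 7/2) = p^4 + 13*p^3/4 - 3*p^2/2 - 37*p/16 - 7/16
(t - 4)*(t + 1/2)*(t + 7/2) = t^3 - 57*t/4 - 7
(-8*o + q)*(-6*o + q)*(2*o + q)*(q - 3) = 96*o^3*q - 288*o^3 + 20*o^2*q^2 - 60*o^2*q - 12*o*q^3 + 36*o*q^2 + q^4 - 3*q^3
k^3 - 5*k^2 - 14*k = k*(k - 7)*(k + 2)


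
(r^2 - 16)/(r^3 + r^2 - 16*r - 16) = 1/(r + 1)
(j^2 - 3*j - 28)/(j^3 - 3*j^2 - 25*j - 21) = (j + 4)/(j^2 + 4*j + 3)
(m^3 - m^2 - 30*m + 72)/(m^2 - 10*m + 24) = (m^2 + 3*m - 18)/(m - 6)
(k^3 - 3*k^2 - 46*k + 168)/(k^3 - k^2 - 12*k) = (k^2 + k - 42)/(k*(k + 3))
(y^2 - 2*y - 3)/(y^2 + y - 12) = (y + 1)/(y + 4)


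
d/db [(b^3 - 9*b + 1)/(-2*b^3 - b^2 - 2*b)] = (-b^4 - 40*b^3 - 3*b^2 + 2*b + 2)/(b^2*(4*b^4 + 4*b^3 + 9*b^2 + 4*b + 4))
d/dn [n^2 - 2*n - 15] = 2*n - 2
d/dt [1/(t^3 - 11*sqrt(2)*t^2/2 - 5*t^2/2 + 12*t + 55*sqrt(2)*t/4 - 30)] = 4*(-12*t^2 + 20*t + 44*sqrt(2)*t - 55*sqrt(2) - 48)/(4*t^3 - 22*sqrt(2)*t^2 - 10*t^2 + 48*t + 55*sqrt(2)*t - 120)^2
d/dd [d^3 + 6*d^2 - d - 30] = 3*d^2 + 12*d - 1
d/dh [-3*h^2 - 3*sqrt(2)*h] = -6*h - 3*sqrt(2)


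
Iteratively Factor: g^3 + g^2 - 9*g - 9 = (g + 1)*(g^2 - 9) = (g + 1)*(g + 3)*(g - 3)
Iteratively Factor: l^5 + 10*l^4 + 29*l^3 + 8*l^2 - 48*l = (l - 1)*(l^4 + 11*l^3 + 40*l^2 + 48*l) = (l - 1)*(l + 3)*(l^3 + 8*l^2 + 16*l) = (l - 1)*(l + 3)*(l + 4)*(l^2 + 4*l) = l*(l - 1)*(l + 3)*(l + 4)*(l + 4)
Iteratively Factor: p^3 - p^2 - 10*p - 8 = (p + 2)*(p^2 - 3*p - 4) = (p + 1)*(p + 2)*(p - 4)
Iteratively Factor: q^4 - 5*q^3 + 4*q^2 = (q - 4)*(q^3 - q^2) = q*(q - 4)*(q^2 - q) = q^2*(q - 4)*(q - 1)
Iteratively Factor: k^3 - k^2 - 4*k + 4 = (k + 2)*(k^2 - 3*k + 2) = (k - 2)*(k + 2)*(k - 1)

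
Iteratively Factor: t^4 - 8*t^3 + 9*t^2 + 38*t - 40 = (t - 4)*(t^3 - 4*t^2 - 7*t + 10) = (t - 4)*(t - 1)*(t^2 - 3*t - 10) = (t - 4)*(t - 1)*(t + 2)*(t - 5)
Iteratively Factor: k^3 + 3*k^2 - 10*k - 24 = (k - 3)*(k^2 + 6*k + 8) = (k - 3)*(k + 4)*(k + 2)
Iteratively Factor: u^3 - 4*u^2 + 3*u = (u)*(u^2 - 4*u + 3) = u*(u - 3)*(u - 1)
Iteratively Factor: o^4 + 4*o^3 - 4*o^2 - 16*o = (o)*(o^3 + 4*o^2 - 4*o - 16) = o*(o - 2)*(o^2 + 6*o + 8) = o*(o - 2)*(o + 2)*(o + 4)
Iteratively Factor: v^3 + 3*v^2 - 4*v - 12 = (v + 3)*(v^2 - 4) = (v - 2)*(v + 3)*(v + 2)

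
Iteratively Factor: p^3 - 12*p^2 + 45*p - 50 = (p - 2)*(p^2 - 10*p + 25) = (p - 5)*(p - 2)*(p - 5)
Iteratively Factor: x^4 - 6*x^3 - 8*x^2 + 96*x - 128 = (x - 4)*(x^3 - 2*x^2 - 16*x + 32) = (x - 4)*(x - 2)*(x^2 - 16) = (x - 4)*(x - 2)*(x + 4)*(x - 4)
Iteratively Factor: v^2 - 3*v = (v - 3)*(v)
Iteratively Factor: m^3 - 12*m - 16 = (m - 4)*(m^2 + 4*m + 4) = (m - 4)*(m + 2)*(m + 2)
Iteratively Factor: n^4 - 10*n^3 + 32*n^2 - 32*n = (n - 4)*(n^3 - 6*n^2 + 8*n) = (n - 4)*(n - 2)*(n^2 - 4*n) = n*(n - 4)*(n - 2)*(n - 4)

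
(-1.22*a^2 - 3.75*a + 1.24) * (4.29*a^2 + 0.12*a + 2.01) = -5.2338*a^4 - 16.2339*a^3 + 2.4174*a^2 - 7.3887*a + 2.4924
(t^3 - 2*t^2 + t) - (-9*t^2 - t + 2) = t^3 + 7*t^2 + 2*t - 2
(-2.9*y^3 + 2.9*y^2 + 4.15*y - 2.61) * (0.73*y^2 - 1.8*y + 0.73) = -2.117*y^5 + 7.337*y^4 - 4.3075*y^3 - 7.2583*y^2 + 7.7275*y - 1.9053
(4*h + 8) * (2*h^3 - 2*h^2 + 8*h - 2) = 8*h^4 + 8*h^3 + 16*h^2 + 56*h - 16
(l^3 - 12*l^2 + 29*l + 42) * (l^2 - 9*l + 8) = l^5 - 21*l^4 + 145*l^3 - 315*l^2 - 146*l + 336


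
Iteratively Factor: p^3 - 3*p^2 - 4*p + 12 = (p + 2)*(p^2 - 5*p + 6) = (p - 2)*(p + 2)*(p - 3)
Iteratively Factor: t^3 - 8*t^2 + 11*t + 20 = (t - 5)*(t^2 - 3*t - 4) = (t - 5)*(t - 4)*(t + 1)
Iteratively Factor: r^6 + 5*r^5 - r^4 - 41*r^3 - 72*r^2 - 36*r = (r + 1)*(r^5 + 4*r^4 - 5*r^3 - 36*r^2 - 36*r) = (r + 1)*(r + 2)*(r^4 + 2*r^3 - 9*r^2 - 18*r) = (r + 1)*(r + 2)^2*(r^3 - 9*r) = (r + 1)*(r + 2)^2*(r + 3)*(r^2 - 3*r) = r*(r + 1)*(r + 2)^2*(r + 3)*(r - 3)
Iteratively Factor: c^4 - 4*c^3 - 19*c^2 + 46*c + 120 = (c + 2)*(c^3 - 6*c^2 - 7*c + 60) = (c + 2)*(c + 3)*(c^2 - 9*c + 20) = (c - 4)*(c + 2)*(c + 3)*(c - 5)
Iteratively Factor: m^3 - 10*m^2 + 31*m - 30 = (m - 2)*(m^2 - 8*m + 15) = (m - 3)*(m - 2)*(m - 5)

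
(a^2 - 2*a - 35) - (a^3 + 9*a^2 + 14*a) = -a^3 - 8*a^2 - 16*a - 35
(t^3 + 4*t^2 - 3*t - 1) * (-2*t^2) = -2*t^5 - 8*t^4 + 6*t^3 + 2*t^2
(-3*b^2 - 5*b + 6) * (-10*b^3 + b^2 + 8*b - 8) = 30*b^5 + 47*b^4 - 89*b^3 - 10*b^2 + 88*b - 48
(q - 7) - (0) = q - 7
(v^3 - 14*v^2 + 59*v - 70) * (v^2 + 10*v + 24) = v^5 - 4*v^4 - 57*v^3 + 184*v^2 + 716*v - 1680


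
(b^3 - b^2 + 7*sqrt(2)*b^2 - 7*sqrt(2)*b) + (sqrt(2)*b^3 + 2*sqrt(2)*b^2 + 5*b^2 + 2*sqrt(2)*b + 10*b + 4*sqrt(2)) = b^3 + sqrt(2)*b^3 + 4*b^2 + 9*sqrt(2)*b^2 - 5*sqrt(2)*b + 10*b + 4*sqrt(2)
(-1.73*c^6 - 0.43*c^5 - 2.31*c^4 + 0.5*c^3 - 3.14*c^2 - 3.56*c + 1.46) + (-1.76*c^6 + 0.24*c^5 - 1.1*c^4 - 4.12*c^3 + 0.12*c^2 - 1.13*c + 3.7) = -3.49*c^6 - 0.19*c^5 - 3.41*c^4 - 3.62*c^3 - 3.02*c^2 - 4.69*c + 5.16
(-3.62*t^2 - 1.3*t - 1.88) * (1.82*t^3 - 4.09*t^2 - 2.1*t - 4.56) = -6.5884*t^5 + 12.4398*t^4 + 9.4974*t^3 + 26.9264*t^2 + 9.876*t + 8.5728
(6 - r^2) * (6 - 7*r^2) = 7*r^4 - 48*r^2 + 36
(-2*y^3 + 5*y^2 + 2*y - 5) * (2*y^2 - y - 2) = -4*y^5 + 12*y^4 + 3*y^3 - 22*y^2 + y + 10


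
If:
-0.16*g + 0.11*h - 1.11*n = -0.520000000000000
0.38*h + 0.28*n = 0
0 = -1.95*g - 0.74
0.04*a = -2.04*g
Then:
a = 19.35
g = -0.38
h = -0.36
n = 0.49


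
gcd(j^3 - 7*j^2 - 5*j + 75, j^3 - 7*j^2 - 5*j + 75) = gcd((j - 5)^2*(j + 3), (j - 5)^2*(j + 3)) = j^3 - 7*j^2 - 5*j + 75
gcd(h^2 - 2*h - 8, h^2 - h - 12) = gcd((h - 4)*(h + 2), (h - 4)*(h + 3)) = h - 4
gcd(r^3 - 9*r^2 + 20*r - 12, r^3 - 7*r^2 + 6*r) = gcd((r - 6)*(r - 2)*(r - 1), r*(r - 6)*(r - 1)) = r^2 - 7*r + 6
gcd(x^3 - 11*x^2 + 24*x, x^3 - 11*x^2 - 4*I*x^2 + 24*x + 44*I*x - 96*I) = x^2 - 11*x + 24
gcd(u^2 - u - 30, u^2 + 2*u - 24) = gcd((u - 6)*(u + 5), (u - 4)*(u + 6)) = 1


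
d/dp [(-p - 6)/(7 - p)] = -13/(p - 7)^2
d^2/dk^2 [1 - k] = 0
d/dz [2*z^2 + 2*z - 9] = 4*z + 2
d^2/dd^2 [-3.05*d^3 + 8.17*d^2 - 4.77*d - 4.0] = 16.34 - 18.3*d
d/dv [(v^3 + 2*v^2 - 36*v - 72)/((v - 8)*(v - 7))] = (v^4 - 30*v^3 + 174*v^2 + 368*v - 3096)/(v^4 - 30*v^3 + 337*v^2 - 1680*v + 3136)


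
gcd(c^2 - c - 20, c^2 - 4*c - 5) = c - 5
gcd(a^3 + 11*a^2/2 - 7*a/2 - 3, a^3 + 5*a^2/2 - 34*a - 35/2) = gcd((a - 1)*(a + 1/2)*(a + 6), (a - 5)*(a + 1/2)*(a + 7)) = a + 1/2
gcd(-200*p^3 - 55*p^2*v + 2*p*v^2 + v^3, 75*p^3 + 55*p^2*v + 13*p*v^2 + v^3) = 25*p^2 + 10*p*v + v^2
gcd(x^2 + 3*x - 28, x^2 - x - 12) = x - 4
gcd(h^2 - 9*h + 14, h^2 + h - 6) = h - 2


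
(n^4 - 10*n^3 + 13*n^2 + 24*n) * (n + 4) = n^5 - 6*n^4 - 27*n^3 + 76*n^2 + 96*n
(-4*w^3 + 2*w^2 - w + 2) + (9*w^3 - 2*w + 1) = 5*w^3 + 2*w^2 - 3*w + 3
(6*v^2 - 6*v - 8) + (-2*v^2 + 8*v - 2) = 4*v^2 + 2*v - 10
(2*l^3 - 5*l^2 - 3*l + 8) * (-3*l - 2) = -6*l^4 + 11*l^3 + 19*l^2 - 18*l - 16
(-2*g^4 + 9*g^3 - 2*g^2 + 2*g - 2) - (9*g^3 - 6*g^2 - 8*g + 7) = -2*g^4 + 4*g^2 + 10*g - 9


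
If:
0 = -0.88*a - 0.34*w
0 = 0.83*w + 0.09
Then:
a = 0.04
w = -0.11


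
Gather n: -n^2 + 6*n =-n^2 + 6*n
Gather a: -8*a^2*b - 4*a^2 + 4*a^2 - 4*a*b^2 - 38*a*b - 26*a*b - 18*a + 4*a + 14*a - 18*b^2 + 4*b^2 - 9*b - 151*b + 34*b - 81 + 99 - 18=-8*a^2*b + a*(-4*b^2 - 64*b) - 14*b^2 - 126*b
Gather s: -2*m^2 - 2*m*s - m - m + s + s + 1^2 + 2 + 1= -2*m^2 - 2*m + s*(2 - 2*m) + 4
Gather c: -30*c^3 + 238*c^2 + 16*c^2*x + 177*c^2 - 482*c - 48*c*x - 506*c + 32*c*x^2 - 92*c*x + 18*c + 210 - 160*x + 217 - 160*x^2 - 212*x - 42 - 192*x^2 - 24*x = -30*c^3 + c^2*(16*x + 415) + c*(32*x^2 - 140*x - 970) - 352*x^2 - 396*x + 385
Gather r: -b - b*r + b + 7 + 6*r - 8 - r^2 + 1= -r^2 + r*(6 - b)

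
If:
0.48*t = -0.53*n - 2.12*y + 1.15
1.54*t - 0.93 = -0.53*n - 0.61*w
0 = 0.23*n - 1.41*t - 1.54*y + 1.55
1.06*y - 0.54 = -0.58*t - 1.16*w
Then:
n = 0.02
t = 0.69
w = -0.23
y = 0.38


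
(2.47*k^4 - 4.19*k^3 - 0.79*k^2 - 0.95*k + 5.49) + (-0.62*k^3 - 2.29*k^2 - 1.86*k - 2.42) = 2.47*k^4 - 4.81*k^3 - 3.08*k^2 - 2.81*k + 3.07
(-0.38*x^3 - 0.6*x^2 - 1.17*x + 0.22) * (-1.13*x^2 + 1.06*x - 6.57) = 0.4294*x^5 + 0.2752*x^4 + 3.1827*x^3 + 2.4532*x^2 + 7.9201*x - 1.4454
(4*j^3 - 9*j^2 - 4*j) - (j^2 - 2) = 4*j^3 - 10*j^2 - 4*j + 2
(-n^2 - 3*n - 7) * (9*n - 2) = -9*n^3 - 25*n^2 - 57*n + 14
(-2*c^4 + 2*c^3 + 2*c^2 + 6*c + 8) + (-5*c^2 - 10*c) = -2*c^4 + 2*c^3 - 3*c^2 - 4*c + 8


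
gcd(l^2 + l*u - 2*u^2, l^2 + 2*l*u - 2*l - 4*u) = l + 2*u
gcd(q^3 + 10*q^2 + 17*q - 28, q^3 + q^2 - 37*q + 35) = q^2 + 6*q - 7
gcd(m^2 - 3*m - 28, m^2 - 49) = m - 7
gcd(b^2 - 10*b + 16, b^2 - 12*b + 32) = b - 8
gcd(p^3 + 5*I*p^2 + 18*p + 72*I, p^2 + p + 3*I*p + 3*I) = p + 3*I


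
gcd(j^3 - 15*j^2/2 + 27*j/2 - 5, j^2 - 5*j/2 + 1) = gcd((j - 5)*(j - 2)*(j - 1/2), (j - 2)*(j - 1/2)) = j^2 - 5*j/2 + 1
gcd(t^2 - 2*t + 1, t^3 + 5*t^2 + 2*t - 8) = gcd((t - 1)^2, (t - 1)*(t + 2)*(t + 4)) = t - 1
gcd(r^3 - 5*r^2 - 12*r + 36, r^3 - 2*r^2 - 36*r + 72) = r^2 - 8*r + 12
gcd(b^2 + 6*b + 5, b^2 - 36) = 1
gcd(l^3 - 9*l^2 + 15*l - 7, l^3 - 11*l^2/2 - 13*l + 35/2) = l^2 - 8*l + 7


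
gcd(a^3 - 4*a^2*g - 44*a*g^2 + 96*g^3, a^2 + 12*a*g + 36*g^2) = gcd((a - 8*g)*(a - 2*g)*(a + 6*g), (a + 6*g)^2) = a + 6*g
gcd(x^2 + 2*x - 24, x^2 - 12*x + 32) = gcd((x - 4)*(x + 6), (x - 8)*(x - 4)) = x - 4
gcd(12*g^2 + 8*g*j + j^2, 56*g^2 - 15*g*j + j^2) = 1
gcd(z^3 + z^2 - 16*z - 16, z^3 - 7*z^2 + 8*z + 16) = z^2 - 3*z - 4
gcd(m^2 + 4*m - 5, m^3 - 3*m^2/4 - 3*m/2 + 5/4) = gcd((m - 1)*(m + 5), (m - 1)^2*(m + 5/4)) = m - 1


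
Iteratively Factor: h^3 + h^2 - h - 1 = (h - 1)*(h^2 + 2*h + 1) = (h - 1)*(h + 1)*(h + 1)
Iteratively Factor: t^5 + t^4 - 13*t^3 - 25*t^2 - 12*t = (t)*(t^4 + t^3 - 13*t^2 - 25*t - 12) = t*(t + 1)*(t^3 - 13*t - 12) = t*(t + 1)^2*(t^2 - t - 12) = t*(t + 1)^2*(t + 3)*(t - 4)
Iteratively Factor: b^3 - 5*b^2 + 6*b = (b - 3)*(b^2 - 2*b) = (b - 3)*(b - 2)*(b)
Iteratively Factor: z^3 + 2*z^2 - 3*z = (z + 3)*(z^2 - z) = z*(z + 3)*(z - 1)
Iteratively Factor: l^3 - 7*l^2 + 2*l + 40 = (l - 4)*(l^2 - 3*l - 10) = (l - 5)*(l - 4)*(l + 2)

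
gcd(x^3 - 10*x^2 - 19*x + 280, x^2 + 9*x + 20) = x + 5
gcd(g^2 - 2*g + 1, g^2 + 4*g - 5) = g - 1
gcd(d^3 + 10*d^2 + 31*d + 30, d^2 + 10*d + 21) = d + 3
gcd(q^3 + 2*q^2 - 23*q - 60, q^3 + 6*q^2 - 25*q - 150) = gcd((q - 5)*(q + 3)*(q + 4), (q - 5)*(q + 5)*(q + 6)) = q - 5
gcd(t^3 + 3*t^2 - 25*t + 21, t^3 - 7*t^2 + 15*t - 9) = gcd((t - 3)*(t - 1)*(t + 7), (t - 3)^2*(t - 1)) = t^2 - 4*t + 3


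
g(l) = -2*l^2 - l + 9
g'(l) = -4*l - 1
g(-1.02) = 7.94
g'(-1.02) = 3.08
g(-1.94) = 3.41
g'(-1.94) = 6.76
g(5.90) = -66.52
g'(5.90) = -24.60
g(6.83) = -91.13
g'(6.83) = -28.32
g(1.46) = 3.28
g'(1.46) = -6.84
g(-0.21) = 9.12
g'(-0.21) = -0.16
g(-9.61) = -166.09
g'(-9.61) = 37.44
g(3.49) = -18.85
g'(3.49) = -14.96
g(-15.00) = -426.00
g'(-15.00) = 59.00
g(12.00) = -291.00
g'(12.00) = -49.00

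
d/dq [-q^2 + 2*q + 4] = 2 - 2*q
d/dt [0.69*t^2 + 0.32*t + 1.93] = 1.38*t + 0.32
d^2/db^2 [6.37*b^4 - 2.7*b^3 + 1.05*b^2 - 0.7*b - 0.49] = 76.44*b^2 - 16.2*b + 2.1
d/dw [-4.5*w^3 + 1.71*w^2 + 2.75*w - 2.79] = -13.5*w^2 + 3.42*w + 2.75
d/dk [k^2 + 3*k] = 2*k + 3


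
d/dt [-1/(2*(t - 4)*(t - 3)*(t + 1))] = ((t - 4)*(t - 3) + (t - 4)*(t + 1) + (t - 3)*(t + 1))/(2*(t - 4)^2*(t - 3)^2*(t + 1)^2)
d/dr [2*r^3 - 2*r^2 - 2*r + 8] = 6*r^2 - 4*r - 2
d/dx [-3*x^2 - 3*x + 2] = -6*x - 3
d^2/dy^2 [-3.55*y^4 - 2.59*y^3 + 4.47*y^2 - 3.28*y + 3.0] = -42.6*y^2 - 15.54*y + 8.94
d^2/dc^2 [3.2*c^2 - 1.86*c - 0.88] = 6.40000000000000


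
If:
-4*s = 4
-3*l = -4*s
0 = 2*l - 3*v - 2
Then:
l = -4/3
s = -1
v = -14/9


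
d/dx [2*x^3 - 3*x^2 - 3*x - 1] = 6*x^2 - 6*x - 3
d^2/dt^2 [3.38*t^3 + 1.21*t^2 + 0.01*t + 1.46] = 20.28*t + 2.42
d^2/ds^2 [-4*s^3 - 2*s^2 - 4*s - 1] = -24*s - 4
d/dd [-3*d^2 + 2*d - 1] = 2 - 6*d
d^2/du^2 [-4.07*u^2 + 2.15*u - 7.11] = -8.14000000000000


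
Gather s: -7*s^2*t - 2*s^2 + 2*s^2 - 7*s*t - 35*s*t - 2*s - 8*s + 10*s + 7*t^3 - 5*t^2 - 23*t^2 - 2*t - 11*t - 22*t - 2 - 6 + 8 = -7*s^2*t - 42*s*t + 7*t^3 - 28*t^2 - 35*t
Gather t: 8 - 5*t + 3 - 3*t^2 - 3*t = -3*t^2 - 8*t + 11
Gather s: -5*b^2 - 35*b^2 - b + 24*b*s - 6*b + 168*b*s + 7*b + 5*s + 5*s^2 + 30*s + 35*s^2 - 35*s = -40*b^2 + 192*b*s + 40*s^2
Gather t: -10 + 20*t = 20*t - 10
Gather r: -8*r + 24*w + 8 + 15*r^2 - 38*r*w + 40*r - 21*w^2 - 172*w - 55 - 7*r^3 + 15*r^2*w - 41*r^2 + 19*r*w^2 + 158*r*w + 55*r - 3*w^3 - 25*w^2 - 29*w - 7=-7*r^3 + r^2*(15*w - 26) + r*(19*w^2 + 120*w + 87) - 3*w^3 - 46*w^2 - 177*w - 54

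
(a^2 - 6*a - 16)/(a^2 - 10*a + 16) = (a + 2)/(a - 2)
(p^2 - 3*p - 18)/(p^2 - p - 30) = (p + 3)/(p + 5)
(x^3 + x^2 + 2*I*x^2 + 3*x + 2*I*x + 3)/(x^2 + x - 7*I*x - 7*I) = (x^2 + 2*I*x + 3)/(x - 7*I)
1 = 1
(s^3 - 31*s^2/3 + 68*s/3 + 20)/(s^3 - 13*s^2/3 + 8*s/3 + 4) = (s^2 - 11*s + 30)/(s^2 - 5*s + 6)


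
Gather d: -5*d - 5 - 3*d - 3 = -8*d - 8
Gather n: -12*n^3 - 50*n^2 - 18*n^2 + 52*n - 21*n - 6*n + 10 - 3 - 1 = -12*n^3 - 68*n^2 + 25*n + 6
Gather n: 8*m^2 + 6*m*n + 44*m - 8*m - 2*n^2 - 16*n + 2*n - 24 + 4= 8*m^2 + 36*m - 2*n^2 + n*(6*m - 14) - 20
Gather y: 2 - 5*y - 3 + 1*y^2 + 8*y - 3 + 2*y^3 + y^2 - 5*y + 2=2*y^3 + 2*y^2 - 2*y - 2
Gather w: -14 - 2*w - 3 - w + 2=-3*w - 15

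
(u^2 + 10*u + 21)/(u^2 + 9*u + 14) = (u + 3)/(u + 2)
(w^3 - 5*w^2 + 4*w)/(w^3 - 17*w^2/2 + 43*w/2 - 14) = 2*w/(2*w - 7)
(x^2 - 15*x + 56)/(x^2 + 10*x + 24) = (x^2 - 15*x + 56)/(x^2 + 10*x + 24)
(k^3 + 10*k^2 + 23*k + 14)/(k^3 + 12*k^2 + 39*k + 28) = (k + 2)/(k + 4)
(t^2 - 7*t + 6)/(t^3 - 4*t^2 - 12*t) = (t - 1)/(t*(t + 2))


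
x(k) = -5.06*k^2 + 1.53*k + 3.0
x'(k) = 1.53 - 10.12*k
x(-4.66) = -114.01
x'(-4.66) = 48.69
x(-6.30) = -207.47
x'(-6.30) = 65.29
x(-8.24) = -353.17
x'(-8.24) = 84.92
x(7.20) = -248.29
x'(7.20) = -71.33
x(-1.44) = -9.70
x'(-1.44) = 16.10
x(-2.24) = -25.82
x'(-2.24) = 24.20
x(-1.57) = -11.87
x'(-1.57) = 17.42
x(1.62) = -7.80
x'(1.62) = -14.86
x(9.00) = -393.09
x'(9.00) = -89.55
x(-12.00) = -744.00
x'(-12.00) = 122.97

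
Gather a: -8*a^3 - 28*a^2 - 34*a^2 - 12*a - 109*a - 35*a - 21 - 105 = -8*a^3 - 62*a^2 - 156*a - 126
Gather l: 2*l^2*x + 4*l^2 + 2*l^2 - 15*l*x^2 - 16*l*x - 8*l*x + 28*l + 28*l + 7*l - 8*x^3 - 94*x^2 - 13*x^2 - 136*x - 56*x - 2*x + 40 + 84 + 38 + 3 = l^2*(2*x + 6) + l*(-15*x^2 - 24*x + 63) - 8*x^3 - 107*x^2 - 194*x + 165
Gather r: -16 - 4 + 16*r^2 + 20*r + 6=16*r^2 + 20*r - 14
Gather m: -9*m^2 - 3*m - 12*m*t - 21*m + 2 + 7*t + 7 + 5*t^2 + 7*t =-9*m^2 + m*(-12*t - 24) + 5*t^2 + 14*t + 9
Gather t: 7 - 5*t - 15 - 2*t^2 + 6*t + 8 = -2*t^2 + t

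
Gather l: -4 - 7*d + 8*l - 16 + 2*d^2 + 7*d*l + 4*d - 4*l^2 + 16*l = 2*d^2 - 3*d - 4*l^2 + l*(7*d + 24) - 20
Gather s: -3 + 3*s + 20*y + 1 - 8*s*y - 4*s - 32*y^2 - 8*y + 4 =s*(-8*y - 1) - 32*y^2 + 12*y + 2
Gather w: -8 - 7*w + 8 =-7*w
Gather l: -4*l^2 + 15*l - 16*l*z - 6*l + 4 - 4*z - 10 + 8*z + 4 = -4*l^2 + l*(9 - 16*z) + 4*z - 2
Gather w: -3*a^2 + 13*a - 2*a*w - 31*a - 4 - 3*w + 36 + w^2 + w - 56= -3*a^2 - 18*a + w^2 + w*(-2*a - 2) - 24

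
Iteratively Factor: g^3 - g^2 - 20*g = (g)*(g^2 - g - 20) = g*(g + 4)*(g - 5)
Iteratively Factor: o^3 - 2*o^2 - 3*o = (o - 3)*(o^2 + o) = (o - 3)*(o + 1)*(o)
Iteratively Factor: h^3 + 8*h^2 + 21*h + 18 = (h + 3)*(h^2 + 5*h + 6) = (h + 3)^2*(h + 2)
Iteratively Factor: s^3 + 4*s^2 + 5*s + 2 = (s + 2)*(s^2 + 2*s + 1) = (s + 1)*(s + 2)*(s + 1)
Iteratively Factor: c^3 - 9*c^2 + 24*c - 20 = (c - 2)*(c^2 - 7*c + 10) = (c - 2)^2*(c - 5)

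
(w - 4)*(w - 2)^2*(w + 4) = w^4 - 4*w^3 - 12*w^2 + 64*w - 64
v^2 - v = v*(v - 1)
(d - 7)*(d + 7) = d^2 - 49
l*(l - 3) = l^2 - 3*l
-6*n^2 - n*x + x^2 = (-3*n + x)*(2*n + x)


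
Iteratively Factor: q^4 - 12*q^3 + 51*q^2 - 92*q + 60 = (q - 2)*(q^3 - 10*q^2 + 31*q - 30) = (q - 2)^2*(q^2 - 8*q + 15) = (q - 5)*(q - 2)^2*(q - 3)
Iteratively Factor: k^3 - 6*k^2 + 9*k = (k - 3)*(k^2 - 3*k) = (k - 3)^2*(k)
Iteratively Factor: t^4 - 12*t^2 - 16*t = (t + 2)*(t^3 - 2*t^2 - 8*t) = t*(t + 2)*(t^2 - 2*t - 8) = t*(t - 4)*(t + 2)*(t + 2)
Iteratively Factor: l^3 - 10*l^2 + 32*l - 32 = (l - 4)*(l^2 - 6*l + 8) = (l - 4)^2*(l - 2)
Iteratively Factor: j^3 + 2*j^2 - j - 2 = (j + 2)*(j^2 - 1) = (j + 1)*(j + 2)*(j - 1)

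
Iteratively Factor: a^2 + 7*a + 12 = (a + 4)*(a + 3)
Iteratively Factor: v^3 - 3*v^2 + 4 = (v + 1)*(v^2 - 4*v + 4) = (v - 2)*(v + 1)*(v - 2)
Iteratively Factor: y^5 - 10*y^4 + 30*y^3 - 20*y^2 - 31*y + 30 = (y - 3)*(y^4 - 7*y^3 + 9*y^2 + 7*y - 10) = (y - 3)*(y - 1)*(y^3 - 6*y^2 + 3*y + 10) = (y - 5)*(y - 3)*(y - 1)*(y^2 - y - 2) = (y - 5)*(y - 3)*(y - 2)*(y - 1)*(y + 1)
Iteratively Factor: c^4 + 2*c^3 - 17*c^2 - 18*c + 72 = (c - 2)*(c^3 + 4*c^2 - 9*c - 36) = (c - 2)*(c + 3)*(c^2 + c - 12) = (c - 2)*(c + 3)*(c + 4)*(c - 3)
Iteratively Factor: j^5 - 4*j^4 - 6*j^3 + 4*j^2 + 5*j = (j - 5)*(j^4 + j^3 - j^2 - j) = (j - 5)*(j + 1)*(j^3 - j) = (j - 5)*(j - 1)*(j + 1)*(j^2 + j) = j*(j - 5)*(j - 1)*(j + 1)*(j + 1)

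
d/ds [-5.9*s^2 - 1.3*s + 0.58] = -11.8*s - 1.3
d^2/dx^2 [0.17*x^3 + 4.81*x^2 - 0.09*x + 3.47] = 1.02*x + 9.62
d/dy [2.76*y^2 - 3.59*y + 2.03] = 5.52*y - 3.59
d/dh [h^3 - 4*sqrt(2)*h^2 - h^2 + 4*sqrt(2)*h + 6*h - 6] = 3*h^2 - 8*sqrt(2)*h - 2*h + 4*sqrt(2) + 6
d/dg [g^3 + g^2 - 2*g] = 3*g^2 + 2*g - 2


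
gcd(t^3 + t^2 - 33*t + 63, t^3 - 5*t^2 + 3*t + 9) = t^2 - 6*t + 9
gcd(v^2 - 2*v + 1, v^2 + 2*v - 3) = v - 1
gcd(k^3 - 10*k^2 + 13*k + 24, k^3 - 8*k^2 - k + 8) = k^2 - 7*k - 8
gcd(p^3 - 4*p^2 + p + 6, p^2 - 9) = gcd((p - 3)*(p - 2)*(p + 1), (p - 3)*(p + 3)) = p - 3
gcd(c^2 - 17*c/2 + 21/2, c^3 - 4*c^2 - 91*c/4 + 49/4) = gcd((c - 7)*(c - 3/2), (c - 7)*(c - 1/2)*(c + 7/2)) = c - 7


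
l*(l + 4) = l^2 + 4*l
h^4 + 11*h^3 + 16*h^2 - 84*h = h*(h - 2)*(h + 6)*(h + 7)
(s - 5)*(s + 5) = s^2 - 25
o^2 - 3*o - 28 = (o - 7)*(o + 4)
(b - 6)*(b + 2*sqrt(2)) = b^2 - 6*b + 2*sqrt(2)*b - 12*sqrt(2)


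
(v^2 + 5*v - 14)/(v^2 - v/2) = 2*(v^2 + 5*v - 14)/(v*(2*v - 1))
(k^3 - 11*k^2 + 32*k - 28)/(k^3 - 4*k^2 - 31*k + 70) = (k - 2)/(k + 5)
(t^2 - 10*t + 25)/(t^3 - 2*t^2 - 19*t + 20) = (t - 5)/(t^2 + 3*t - 4)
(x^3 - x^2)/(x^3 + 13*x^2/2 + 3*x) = 2*x*(x - 1)/(2*x^2 + 13*x + 6)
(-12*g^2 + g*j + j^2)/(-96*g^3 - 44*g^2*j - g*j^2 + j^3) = (3*g - j)/(24*g^2 + 5*g*j - j^2)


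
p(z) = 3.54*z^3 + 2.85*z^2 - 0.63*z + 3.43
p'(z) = 10.62*z^2 + 5.7*z - 0.63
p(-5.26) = -429.59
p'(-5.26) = 263.22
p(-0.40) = 3.91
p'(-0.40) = -1.21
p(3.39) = 171.96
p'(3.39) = 140.74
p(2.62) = 85.01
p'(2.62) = 87.20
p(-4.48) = -254.85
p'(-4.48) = 186.98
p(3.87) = 248.86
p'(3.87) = 180.48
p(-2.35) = -25.29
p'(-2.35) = 44.62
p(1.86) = 34.90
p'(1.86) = 46.71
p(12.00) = 6523.39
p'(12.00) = 1597.05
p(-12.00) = -5695.73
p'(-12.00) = 1460.25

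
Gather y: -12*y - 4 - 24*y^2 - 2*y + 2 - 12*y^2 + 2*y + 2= -36*y^2 - 12*y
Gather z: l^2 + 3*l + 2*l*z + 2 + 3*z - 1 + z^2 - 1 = l^2 + 3*l + z^2 + z*(2*l + 3)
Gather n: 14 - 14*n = 14 - 14*n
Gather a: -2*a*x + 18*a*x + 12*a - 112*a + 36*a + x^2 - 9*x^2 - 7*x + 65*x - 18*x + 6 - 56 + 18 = a*(16*x - 64) - 8*x^2 + 40*x - 32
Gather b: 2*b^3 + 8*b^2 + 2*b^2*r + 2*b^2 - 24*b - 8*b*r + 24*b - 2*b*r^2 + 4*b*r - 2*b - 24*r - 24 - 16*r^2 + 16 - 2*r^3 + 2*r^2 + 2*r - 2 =2*b^3 + b^2*(2*r + 10) + b*(-2*r^2 - 4*r - 2) - 2*r^3 - 14*r^2 - 22*r - 10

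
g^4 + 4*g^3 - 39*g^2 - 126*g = g*(g - 6)*(g + 3)*(g + 7)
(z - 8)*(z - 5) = z^2 - 13*z + 40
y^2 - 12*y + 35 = (y - 7)*(y - 5)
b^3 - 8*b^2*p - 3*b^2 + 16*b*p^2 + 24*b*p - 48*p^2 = (b - 3)*(b - 4*p)^2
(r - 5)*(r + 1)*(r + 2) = r^3 - 2*r^2 - 13*r - 10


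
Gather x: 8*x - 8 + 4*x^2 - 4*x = 4*x^2 + 4*x - 8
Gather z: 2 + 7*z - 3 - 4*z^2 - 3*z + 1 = -4*z^2 + 4*z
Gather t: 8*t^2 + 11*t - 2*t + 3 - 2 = 8*t^2 + 9*t + 1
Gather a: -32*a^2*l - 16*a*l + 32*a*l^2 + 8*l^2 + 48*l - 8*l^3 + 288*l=-32*a^2*l + a*(32*l^2 - 16*l) - 8*l^3 + 8*l^2 + 336*l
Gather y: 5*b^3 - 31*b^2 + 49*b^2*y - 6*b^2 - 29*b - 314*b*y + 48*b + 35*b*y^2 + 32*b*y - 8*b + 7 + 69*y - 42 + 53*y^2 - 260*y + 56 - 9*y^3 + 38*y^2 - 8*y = 5*b^3 - 37*b^2 + 11*b - 9*y^3 + y^2*(35*b + 91) + y*(49*b^2 - 282*b - 199) + 21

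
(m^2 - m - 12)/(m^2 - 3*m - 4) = (m + 3)/(m + 1)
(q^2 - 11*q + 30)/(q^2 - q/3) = 3*(q^2 - 11*q + 30)/(q*(3*q - 1))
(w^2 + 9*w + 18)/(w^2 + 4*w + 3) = (w + 6)/(w + 1)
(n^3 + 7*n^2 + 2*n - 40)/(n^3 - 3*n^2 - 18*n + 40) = (n + 5)/(n - 5)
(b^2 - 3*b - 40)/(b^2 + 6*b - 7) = (b^2 - 3*b - 40)/(b^2 + 6*b - 7)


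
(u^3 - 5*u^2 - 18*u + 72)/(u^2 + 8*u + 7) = (u^3 - 5*u^2 - 18*u + 72)/(u^2 + 8*u + 7)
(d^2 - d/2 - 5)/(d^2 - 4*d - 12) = (d - 5/2)/(d - 6)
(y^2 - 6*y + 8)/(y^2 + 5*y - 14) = (y - 4)/(y + 7)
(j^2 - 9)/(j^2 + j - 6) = (j - 3)/(j - 2)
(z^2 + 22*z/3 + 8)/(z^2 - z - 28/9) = 3*(z + 6)/(3*z - 7)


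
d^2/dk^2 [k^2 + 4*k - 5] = 2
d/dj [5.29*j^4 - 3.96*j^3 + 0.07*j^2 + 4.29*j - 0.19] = 21.16*j^3 - 11.88*j^2 + 0.14*j + 4.29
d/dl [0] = 0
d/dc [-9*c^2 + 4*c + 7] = 4 - 18*c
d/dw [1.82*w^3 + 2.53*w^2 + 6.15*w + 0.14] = 5.46*w^2 + 5.06*w + 6.15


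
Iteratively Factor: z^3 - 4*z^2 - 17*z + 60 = (z + 4)*(z^2 - 8*z + 15) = (z - 3)*(z + 4)*(z - 5)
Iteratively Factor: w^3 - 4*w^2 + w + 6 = (w - 2)*(w^2 - 2*w - 3) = (w - 3)*(w - 2)*(w + 1)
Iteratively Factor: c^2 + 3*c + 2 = (c + 2)*(c + 1)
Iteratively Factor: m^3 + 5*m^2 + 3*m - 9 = (m + 3)*(m^2 + 2*m - 3) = (m + 3)^2*(m - 1)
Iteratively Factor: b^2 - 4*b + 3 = (b - 1)*(b - 3)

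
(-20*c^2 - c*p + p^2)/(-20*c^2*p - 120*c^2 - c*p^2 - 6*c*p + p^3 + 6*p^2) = 1/(p + 6)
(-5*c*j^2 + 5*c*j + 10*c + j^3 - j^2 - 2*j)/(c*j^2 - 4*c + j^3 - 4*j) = (-5*c*j - 5*c + j^2 + j)/(c*j + 2*c + j^2 + 2*j)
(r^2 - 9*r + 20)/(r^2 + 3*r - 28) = (r - 5)/(r + 7)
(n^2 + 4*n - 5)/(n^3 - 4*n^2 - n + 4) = (n + 5)/(n^2 - 3*n - 4)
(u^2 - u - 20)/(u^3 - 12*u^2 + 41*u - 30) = (u + 4)/(u^2 - 7*u + 6)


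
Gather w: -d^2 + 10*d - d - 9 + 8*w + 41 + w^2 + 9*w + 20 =-d^2 + 9*d + w^2 + 17*w + 52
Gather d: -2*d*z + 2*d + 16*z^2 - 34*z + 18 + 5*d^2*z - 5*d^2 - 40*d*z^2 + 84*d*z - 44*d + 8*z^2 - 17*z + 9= d^2*(5*z - 5) + d*(-40*z^2 + 82*z - 42) + 24*z^2 - 51*z + 27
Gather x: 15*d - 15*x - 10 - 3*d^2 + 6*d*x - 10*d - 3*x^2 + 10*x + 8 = -3*d^2 + 5*d - 3*x^2 + x*(6*d - 5) - 2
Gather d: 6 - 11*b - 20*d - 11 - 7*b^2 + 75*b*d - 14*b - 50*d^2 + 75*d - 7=-7*b^2 - 25*b - 50*d^2 + d*(75*b + 55) - 12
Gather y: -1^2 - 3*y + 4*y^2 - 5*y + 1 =4*y^2 - 8*y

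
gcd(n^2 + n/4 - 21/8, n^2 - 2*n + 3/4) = n - 3/2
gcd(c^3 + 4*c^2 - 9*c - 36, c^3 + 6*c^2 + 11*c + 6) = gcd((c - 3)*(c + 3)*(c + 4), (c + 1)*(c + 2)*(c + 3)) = c + 3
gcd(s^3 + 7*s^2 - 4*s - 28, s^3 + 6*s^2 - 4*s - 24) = s^2 - 4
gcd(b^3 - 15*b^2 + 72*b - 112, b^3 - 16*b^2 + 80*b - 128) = b^2 - 8*b + 16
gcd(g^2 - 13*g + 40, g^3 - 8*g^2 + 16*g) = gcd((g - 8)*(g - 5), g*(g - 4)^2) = 1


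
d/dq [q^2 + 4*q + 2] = 2*q + 4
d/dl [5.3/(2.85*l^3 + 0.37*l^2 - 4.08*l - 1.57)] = (-45.315*l^2 - 3.922*l + 21.624)/(2.85*l^3 + 0.37*l^2 - 4.08*l - 1.57)^2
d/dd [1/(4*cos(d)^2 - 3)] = 8*sin(d)*cos(d)/(4*cos(d)^2 - 3)^2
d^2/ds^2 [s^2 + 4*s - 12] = 2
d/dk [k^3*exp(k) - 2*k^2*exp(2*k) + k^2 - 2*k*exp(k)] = k^3*exp(k) - 4*k^2*exp(2*k) + 3*k^2*exp(k) - 4*k*exp(2*k) - 2*k*exp(k) + 2*k - 2*exp(k)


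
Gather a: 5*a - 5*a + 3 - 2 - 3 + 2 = 0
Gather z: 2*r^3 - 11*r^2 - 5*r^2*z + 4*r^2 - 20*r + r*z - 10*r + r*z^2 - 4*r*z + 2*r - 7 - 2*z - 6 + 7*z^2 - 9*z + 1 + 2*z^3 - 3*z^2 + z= 2*r^3 - 7*r^2 - 28*r + 2*z^3 + z^2*(r + 4) + z*(-5*r^2 - 3*r - 10) - 12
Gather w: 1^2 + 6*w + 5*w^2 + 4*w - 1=5*w^2 + 10*w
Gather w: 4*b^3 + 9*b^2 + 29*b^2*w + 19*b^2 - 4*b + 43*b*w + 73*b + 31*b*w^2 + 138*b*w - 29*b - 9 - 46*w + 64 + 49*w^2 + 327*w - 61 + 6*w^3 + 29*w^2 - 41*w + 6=4*b^3 + 28*b^2 + 40*b + 6*w^3 + w^2*(31*b + 78) + w*(29*b^2 + 181*b + 240)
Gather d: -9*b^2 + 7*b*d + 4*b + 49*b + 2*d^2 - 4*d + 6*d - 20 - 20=-9*b^2 + 53*b + 2*d^2 + d*(7*b + 2) - 40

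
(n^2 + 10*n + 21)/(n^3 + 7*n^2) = (n + 3)/n^2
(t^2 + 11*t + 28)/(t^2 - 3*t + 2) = (t^2 + 11*t + 28)/(t^2 - 3*t + 2)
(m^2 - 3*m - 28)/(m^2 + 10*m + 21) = (m^2 - 3*m - 28)/(m^2 + 10*m + 21)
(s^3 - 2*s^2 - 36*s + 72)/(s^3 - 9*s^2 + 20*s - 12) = (s + 6)/(s - 1)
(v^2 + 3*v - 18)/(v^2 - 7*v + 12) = (v + 6)/(v - 4)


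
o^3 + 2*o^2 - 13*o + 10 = (o - 2)*(o - 1)*(o + 5)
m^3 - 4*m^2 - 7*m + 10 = (m - 5)*(m - 1)*(m + 2)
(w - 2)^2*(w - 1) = w^3 - 5*w^2 + 8*w - 4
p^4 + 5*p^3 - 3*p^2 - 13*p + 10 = (p - 1)^2*(p + 2)*(p + 5)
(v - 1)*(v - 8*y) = v^2 - 8*v*y - v + 8*y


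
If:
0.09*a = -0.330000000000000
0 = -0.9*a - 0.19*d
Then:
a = -3.67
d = 17.37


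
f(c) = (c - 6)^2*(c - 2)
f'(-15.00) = 1155.00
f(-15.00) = -7497.00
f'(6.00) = 0.00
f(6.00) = 0.00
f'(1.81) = 19.15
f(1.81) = -3.34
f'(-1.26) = 100.04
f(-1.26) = -171.83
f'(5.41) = -3.68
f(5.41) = 1.19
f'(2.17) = 13.37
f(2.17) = 2.49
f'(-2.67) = 156.15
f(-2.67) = -351.04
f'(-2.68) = 156.59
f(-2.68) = -352.60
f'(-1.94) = 125.61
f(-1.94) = -248.39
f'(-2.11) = 132.44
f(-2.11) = -270.32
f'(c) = (c - 6)^2 + (c - 2)*(2*c - 12)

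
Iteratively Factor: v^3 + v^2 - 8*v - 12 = (v + 2)*(v^2 - v - 6) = (v + 2)^2*(v - 3)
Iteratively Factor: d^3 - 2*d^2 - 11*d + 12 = (d - 1)*(d^2 - d - 12) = (d - 4)*(d - 1)*(d + 3)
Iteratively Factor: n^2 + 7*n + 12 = (n + 4)*(n + 3)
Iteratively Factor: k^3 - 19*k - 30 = (k + 2)*(k^2 - 2*k - 15) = (k - 5)*(k + 2)*(k + 3)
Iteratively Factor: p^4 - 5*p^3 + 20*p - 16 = (p - 1)*(p^3 - 4*p^2 - 4*p + 16) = (p - 1)*(p + 2)*(p^2 - 6*p + 8) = (p - 4)*(p - 1)*(p + 2)*(p - 2)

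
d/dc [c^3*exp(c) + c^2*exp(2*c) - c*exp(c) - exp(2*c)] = (c^3 + 2*c^2*exp(c) + 3*c^2 + 2*c*exp(c) - c - 2*exp(c) - 1)*exp(c)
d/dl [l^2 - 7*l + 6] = 2*l - 7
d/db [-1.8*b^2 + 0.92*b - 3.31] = 0.92 - 3.6*b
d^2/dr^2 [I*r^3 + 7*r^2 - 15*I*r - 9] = 6*I*r + 14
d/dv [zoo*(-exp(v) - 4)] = zoo*exp(v)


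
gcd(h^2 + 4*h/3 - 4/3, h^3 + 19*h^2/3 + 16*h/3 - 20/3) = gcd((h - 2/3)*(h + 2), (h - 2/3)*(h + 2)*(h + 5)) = h^2 + 4*h/3 - 4/3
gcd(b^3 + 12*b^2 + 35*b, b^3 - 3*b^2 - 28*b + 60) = b + 5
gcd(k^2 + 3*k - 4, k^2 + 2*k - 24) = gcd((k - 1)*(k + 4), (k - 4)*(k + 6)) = 1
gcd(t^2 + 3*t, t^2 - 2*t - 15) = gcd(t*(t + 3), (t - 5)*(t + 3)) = t + 3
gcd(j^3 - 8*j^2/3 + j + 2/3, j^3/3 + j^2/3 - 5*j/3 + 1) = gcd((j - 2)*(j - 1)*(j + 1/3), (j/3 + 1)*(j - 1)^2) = j - 1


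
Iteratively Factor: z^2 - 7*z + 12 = (z - 3)*(z - 4)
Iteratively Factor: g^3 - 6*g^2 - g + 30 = (g - 5)*(g^2 - g - 6) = (g - 5)*(g + 2)*(g - 3)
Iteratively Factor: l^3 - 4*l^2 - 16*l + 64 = (l - 4)*(l^2 - 16) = (l - 4)*(l + 4)*(l - 4)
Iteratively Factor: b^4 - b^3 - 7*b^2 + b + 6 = (b + 2)*(b^3 - 3*b^2 - b + 3) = (b - 1)*(b + 2)*(b^2 - 2*b - 3) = (b - 3)*(b - 1)*(b + 2)*(b + 1)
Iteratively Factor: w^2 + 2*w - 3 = (w + 3)*(w - 1)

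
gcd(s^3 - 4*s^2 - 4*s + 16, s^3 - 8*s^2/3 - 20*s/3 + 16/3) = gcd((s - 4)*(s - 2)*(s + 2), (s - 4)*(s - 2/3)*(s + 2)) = s^2 - 2*s - 8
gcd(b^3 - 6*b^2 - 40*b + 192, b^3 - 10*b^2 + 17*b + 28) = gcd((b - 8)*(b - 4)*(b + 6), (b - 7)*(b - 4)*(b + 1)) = b - 4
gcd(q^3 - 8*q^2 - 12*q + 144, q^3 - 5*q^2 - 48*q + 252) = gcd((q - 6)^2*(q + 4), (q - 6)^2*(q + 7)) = q^2 - 12*q + 36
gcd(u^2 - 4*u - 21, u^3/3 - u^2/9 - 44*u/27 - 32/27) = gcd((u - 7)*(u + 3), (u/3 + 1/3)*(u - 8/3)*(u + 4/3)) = 1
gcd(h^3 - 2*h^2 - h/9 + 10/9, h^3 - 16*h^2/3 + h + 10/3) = h^2 - h/3 - 2/3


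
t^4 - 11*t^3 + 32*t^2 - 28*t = t*(t - 7)*(t - 2)^2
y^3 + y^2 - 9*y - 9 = (y - 3)*(y + 1)*(y + 3)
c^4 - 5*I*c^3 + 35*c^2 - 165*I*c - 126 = (c - 7*I)*(c - 3*I)*(c - I)*(c + 6*I)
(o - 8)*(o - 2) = o^2 - 10*o + 16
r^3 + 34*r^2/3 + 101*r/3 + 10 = (r + 1/3)*(r + 5)*(r + 6)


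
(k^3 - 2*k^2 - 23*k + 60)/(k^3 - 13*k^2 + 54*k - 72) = (k + 5)/(k - 6)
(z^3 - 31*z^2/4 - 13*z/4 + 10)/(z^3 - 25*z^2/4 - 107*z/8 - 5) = 2*(z - 1)/(2*z + 1)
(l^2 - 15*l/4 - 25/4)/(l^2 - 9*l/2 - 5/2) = (4*l + 5)/(2*(2*l + 1))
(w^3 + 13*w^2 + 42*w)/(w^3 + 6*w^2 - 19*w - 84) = w*(w + 6)/(w^2 - w - 12)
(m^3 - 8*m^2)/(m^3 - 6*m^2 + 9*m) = m*(m - 8)/(m^2 - 6*m + 9)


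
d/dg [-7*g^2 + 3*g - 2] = 3 - 14*g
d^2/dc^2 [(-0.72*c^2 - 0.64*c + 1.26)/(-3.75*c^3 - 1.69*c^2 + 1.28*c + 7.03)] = (20.25*c^6 + 54.0*c^5 - 167.553*c^4 + 150.884816*c^3 + 268.484508*c^2 - 137.32482*c + 25.580012)/(52.734375*c^9 + 71.296875*c^8 - 21.868875*c^7 - 340.423316*c^6 - 259.851174*c^5 + 150.535539*c^4 + 645.131749*c^3 + 216.010107*c^2 - 189.776256*c - 347.428927)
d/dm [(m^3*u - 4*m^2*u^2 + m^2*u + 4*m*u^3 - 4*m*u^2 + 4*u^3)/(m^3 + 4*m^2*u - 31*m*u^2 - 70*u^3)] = u*(-(3*m^2 + 8*m*u - 31*u^2)*(m^3 - 4*m^2*u + m^2 + 4*m*u^2 - 4*m*u + 4*u^2) + (m^3 + 4*m^2*u - 31*m*u^2 - 70*u^3)*(3*m^2 - 8*m*u + 2*m + 4*u^2 - 4*u))/(m^3 + 4*m^2*u - 31*m*u^2 - 70*u^3)^2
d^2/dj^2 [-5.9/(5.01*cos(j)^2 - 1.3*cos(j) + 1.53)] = (592.36236*(1 - cos(j)^2)^2 - 115.2801*cos(j)^3 + 125.2511*cos(j)^2 + 242.2953*cos(j) - 521.85382)/(5.01*cos(j)^2 - 1.3*cos(j) + 1.53)^3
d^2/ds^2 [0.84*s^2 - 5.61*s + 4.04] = 1.68000000000000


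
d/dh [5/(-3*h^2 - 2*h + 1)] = 10*(3*h + 1)/(3*h^2 + 2*h - 1)^2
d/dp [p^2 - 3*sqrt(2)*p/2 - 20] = 2*p - 3*sqrt(2)/2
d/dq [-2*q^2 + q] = 1 - 4*q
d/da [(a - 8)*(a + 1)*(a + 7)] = 3*a^2 - 57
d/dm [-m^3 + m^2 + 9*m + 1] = -3*m^2 + 2*m + 9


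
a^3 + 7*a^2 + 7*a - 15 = (a - 1)*(a + 3)*(a + 5)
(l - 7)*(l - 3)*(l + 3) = l^3 - 7*l^2 - 9*l + 63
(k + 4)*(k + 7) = k^2 + 11*k + 28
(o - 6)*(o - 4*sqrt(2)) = o^2 - 6*o - 4*sqrt(2)*o + 24*sqrt(2)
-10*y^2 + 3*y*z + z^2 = (-2*y + z)*(5*y + z)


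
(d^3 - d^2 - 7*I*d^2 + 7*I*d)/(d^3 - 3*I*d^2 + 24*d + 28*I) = d*(d - 1)/(d^2 + 4*I*d - 4)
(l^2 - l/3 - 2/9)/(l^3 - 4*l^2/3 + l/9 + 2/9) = 1/(l - 1)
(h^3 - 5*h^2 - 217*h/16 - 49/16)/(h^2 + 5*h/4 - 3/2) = (16*h^3 - 80*h^2 - 217*h - 49)/(4*(4*h^2 + 5*h - 6))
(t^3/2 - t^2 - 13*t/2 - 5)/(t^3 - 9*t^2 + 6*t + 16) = (t^2 - 3*t - 10)/(2*(t^2 - 10*t + 16))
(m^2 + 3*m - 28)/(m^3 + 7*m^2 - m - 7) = (m - 4)/(m^2 - 1)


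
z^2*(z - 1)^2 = z^4 - 2*z^3 + z^2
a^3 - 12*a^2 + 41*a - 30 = (a - 6)*(a - 5)*(a - 1)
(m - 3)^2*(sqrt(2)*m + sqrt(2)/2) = sqrt(2)*m^3 - 11*sqrt(2)*m^2/2 + 6*sqrt(2)*m + 9*sqrt(2)/2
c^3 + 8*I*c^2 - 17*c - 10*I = (c + I)*(c + 2*I)*(c + 5*I)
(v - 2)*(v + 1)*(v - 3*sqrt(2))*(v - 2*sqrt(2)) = v^4 - 5*sqrt(2)*v^3 - v^3 + 5*sqrt(2)*v^2 + 10*v^2 - 12*v + 10*sqrt(2)*v - 24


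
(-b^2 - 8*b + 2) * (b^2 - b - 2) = -b^4 - 7*b^3 + 12*b^2 + 14*b - 4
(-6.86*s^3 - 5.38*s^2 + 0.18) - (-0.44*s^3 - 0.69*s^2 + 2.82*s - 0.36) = -6.42*s^3 - 4.69*s^2 - 2.82*s + 0.54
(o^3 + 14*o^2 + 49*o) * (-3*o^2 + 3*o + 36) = -3*o^5 - 39*o^4 - 69*o^3 + 651*o^2 + 1764*o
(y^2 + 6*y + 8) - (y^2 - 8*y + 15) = 14*y - 7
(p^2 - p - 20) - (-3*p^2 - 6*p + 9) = 4*p^2 + 5*p - 29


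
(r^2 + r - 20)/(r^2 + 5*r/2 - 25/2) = 2*(r - 4)/(2*r - 5)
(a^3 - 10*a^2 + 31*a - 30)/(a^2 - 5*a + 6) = a - 5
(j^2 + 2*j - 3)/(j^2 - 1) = (j + 3)/(j + 1)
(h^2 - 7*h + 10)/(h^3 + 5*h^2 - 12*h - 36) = (h^2 - 7*h + 10)/(h^3 + 5*h^2 - 12*h - 36)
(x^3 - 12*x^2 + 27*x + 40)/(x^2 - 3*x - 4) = (x^2 - 13*x + 40)/(x - 4)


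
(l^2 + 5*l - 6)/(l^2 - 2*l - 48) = (l - 1)/(l - 8)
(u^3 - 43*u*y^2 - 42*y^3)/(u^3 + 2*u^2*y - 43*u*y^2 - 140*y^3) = (u^2 + 7*u*y + 6*y^2)/(u^2 + 9*u*y + 20*y^2)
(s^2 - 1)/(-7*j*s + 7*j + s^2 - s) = (s + 1)/(-7*j + s)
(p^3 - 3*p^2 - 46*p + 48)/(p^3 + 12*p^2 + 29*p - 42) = (p - 8)/(p + 7)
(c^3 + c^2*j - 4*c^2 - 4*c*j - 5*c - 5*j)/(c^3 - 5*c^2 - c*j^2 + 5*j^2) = (c + 1)/(c - j)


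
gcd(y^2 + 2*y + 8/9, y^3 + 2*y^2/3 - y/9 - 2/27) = y + 2/3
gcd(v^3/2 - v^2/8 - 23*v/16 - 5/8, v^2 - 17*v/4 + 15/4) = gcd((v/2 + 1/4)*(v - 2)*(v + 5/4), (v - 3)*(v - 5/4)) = 1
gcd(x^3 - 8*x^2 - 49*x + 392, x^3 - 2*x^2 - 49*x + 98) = x^2 - 49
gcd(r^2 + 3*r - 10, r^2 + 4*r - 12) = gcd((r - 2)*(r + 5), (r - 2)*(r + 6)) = r - 2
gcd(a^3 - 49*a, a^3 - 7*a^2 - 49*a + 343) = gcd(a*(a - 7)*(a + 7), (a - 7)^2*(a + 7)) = a^2 - 49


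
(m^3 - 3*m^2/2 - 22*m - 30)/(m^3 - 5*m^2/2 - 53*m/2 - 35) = (m - 6)/(m - 7)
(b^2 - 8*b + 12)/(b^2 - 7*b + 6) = (b - 2)/(b - 1)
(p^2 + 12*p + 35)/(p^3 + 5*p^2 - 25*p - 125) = (p + 7)/(p^2 - 25)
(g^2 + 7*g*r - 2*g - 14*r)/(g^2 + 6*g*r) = (g^2 + 7*g*r - 2*g - 14*r)/(g*(g + 6*r))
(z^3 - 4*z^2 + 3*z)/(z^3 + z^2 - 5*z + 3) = z*(z - 3)/(z^2 + 2*z - 3)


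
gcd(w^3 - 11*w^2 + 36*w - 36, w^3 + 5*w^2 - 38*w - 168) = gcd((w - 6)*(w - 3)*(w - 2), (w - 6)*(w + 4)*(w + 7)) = w - 6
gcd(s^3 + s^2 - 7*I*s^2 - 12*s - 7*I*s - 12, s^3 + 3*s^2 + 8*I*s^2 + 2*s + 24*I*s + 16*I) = s + 1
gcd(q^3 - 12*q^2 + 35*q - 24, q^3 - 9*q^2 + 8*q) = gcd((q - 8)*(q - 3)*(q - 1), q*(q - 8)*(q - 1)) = q^2 - 9*q + 8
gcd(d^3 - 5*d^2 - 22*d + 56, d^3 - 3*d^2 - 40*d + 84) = d^2 - 9*d + 14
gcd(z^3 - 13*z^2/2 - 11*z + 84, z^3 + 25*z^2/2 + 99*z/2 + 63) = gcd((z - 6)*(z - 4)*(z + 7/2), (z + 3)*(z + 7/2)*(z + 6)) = z + 7/2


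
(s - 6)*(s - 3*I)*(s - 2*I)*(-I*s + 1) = -I*s^4 - 4*s^3 + 6*I*s^3 + 24*s^2 + I*s^2 - 6*s - 6*I*s + 36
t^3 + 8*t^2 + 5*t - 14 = (t - 1)*(t + 2)*(t + 7)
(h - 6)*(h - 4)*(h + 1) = h^3 - 9*h^2 + 14*h + 24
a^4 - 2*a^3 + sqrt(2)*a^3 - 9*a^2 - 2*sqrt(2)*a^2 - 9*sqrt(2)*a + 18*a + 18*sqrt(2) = (a - 3)*(a - 2)*(a + 3)*(a + sqrt(2))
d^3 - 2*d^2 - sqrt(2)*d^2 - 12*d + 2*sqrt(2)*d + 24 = (d - 2)*(d - 3*sqrt(2))*(d + 2*sqrt(2))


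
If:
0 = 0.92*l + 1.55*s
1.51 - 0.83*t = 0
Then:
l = -1.68478260869565*s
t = 1.82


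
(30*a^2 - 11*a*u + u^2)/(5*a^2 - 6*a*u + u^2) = (-6*a + u)/(-a + u)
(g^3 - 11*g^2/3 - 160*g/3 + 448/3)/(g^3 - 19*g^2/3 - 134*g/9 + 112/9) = 3*(3*g^2 + 13*g - 56)/(9*g^2 + 15*g - 14)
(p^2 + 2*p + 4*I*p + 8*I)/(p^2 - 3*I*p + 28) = (p + 2)/(p - 7*I)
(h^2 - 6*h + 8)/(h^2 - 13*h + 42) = (h^2 - 6*h + 8)/(h^2 - 13*h + 42)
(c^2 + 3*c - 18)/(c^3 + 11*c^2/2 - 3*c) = 2*(c - 3)/(c*(2*c - 1))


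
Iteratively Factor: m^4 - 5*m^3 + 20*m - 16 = (m + 2)*(m^3 - 7*m^2 + 14*m - 8) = (m - 4)*(m + 2)*(m^2 - 3*m + 2) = (m - 4)*(m - 2)*(m + 2)*(m - 1)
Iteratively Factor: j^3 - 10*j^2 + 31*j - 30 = (j - 2)*(j^2 - 8*j + 15) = (j - 5)*(j - 2)*(j - 3)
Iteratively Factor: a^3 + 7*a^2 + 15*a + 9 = (a + 1)*(a^2 + 6*a + 9) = (a + 1)*(a + 3)*(a + 3)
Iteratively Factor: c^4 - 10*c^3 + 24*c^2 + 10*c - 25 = (c - 5)*(c^3 - 5*c^2 - c + 5) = (c - 5)*(c + 1)*(c^2 - 6*c + 5) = (c - 5)*(c - 1)*(c + 1)*(c - 5)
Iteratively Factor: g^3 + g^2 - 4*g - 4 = (g + 2)*(g^2 - g - 2) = (g - 2)*(g + 2)*(g + 1)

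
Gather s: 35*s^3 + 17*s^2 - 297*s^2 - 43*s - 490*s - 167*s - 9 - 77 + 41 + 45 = 35*s^3 - 280*s^2 - 700*s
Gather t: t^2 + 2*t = t^2 + 2*t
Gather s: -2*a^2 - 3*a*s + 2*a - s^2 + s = -2*a^2 + 2*a - s^2 + s*(1 - 3*a)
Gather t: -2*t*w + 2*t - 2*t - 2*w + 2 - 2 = -2*t*w - 2*w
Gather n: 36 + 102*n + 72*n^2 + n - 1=72*n^2 + 103*n + 35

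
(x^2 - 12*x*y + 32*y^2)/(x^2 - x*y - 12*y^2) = (x - 8*y)/(x + 3*y)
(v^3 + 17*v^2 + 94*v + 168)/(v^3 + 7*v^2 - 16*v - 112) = (v + 6)/(v - 4)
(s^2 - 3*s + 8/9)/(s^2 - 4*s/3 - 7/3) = (-9*s^2 + 27*s - 8)/(3*(-3*s^2 + 4*s + 7))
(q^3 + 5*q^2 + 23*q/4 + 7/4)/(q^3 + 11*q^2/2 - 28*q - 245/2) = (2*q^2 + 3*q + 1)/(2*(q^2 + 2*q - 35))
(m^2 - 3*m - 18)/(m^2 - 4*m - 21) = (m - 6)/(m - 7)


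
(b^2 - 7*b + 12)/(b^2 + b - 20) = (b - 3)/(b + 5)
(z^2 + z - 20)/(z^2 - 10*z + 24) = (z + 5)/(z - 6)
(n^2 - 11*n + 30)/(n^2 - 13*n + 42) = (n - 5)/(n - 7)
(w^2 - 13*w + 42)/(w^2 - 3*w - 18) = (w - 7)/(w + 3)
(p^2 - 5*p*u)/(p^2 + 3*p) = (p - 5*u)/(p + 3)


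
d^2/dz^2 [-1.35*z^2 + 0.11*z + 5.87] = -2.70000000000000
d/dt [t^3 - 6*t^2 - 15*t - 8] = 3*t^2 - 12*t - 15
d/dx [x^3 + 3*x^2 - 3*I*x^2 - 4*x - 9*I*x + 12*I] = 3*x^2 + 6*x*(1 - I) - 4 - 9*I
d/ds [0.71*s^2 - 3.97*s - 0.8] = 1.42*s - 3.97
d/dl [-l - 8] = -1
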